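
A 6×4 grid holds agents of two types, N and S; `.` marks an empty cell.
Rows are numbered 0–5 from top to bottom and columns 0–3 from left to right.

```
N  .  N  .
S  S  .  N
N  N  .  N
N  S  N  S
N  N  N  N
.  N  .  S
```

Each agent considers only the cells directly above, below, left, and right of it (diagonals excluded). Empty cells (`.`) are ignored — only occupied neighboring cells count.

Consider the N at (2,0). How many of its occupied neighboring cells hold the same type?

2

Occupied neighbors of (2,0): (1,0)=S, (3,0)=N, (2,1)=N.
Same type (N): 2 of 3.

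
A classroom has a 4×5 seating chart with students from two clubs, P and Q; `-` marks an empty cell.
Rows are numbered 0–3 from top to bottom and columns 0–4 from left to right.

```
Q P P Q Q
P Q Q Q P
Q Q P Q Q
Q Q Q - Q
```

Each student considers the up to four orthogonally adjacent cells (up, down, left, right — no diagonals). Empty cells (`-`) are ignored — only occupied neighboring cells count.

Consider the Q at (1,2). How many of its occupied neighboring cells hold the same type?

Occupied neighbors of (1,2): (0,2)=P, (2,2)=P, (1,1)=Q, (1,3)=Q.
Same type (Q): 2 of 4.

2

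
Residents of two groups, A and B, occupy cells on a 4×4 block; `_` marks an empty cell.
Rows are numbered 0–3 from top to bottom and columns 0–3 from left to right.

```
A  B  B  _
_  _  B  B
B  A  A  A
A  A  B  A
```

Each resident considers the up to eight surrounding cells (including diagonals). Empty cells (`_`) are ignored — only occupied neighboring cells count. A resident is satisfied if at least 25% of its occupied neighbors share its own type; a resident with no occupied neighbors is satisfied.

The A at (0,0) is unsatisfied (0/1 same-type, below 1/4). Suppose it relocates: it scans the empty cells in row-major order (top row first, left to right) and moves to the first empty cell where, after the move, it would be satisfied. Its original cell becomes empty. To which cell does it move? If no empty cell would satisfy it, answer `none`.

Vacating (0,0). Empty cells in order:
  (0,3): 0/3 same-type → still unsatisfied.
  (1,0): 1/3 same-type → satisfied — stop here.

(1,0)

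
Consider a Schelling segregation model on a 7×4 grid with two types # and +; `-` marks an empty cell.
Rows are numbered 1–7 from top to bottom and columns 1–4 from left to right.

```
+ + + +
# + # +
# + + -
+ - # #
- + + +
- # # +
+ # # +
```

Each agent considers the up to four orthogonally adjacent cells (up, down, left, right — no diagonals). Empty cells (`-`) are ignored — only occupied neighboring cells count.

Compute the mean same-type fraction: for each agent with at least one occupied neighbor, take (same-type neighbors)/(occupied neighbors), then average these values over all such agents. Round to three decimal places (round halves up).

0.500

(1,1)+ 1/2
(1,2)+ 3/3
(1,3)+ 2/3
(1,4)+ 2/2
(2,1)# 1/3
(2,2)+ 2/4
(2,3)# 0/4
(2,4)+ 1/2
(3,1)# 1/3
(3,2)+ 2/3
(3,3)+ 1/3
(4,1)+ 0/1
(4,3)# 1/3
(4,4)# 1/2
(5,2)+ 1/2
(5,3)+ 2/4
(5,4)+ 2/3
(6,2)# 2/3
(6,3)# 2/4
(6,4)+ 2/3
(7,1)+ 0/1
(7,2)# 2/3
(7,3)# 2/3
(7,4)+ 1/2
Sum over 24 agents: 1/2 + 3/3 + 2/3 + 2/2 + 1/3 + 2/4 + 0/4 + 1/2 + 1/3 + 2/3 + 1/3 + 0/1 + 1/3 + 1/2 + 1/2 + 2/4 + 2/3 + 2/3 + 2/4 + 2/3 + 0/1 + 2/3 + 2/3 + 1/2 = 12; mean = 12 ÷ 24 = 1/2 = 0.5 → 0.500.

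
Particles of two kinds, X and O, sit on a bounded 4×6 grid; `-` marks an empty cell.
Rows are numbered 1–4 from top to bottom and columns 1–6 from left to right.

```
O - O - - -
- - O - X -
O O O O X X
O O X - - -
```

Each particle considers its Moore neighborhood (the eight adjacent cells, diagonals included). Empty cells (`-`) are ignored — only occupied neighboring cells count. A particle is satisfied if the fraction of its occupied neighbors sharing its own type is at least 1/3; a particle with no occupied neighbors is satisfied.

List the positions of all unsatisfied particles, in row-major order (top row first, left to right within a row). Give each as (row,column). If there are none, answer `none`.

(4,3)

Row 1: (1,1)O 0/0 ✓ · (1,3)O 1/1 ✓
Row 2: (2,3)O 4/4 ✓ · (2,5)X 2/3 ✓
Row 3: (3,1)O 3/3 ✓ · (3,2)O 5/6 ✓ · (3,3)O 4/5 ✓ · (3,4)O 2/5 ✓ · (3,5)X 2/3 ✓ · (3,6)X 2/2 ✓
Row 4: (4,1)O 3/3 ✓ · (4,2)O 4/5 ✓ · (4,3)X 0/4 ✗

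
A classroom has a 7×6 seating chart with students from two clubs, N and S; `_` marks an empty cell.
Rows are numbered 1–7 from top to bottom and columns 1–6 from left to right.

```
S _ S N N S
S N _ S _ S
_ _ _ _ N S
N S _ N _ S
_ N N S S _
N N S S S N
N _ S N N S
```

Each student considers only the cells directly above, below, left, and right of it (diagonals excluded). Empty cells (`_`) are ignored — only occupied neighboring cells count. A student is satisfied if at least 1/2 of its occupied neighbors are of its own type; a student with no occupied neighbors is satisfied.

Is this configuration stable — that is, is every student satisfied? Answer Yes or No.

No

Row 1: (1,1)S 1/1 ok · (1,3)S 0/1 unhappy · (1,4)N 1/3 unhappy · (1,5)N 1/2 ok · (1,6)S 1/2 ok
Row 2: (2,1)S 1/2 ok · (2,2)N 0/1 unhappy · (2,4)S 0/1 unhappy · (2,6)S 2/2 ok
Row 3: (3,5)N 0/1 unhappy · (3,6)S 2/3 ok
Row 4: (4,1)N 0/1 unhappy · (4,2)S 0/2 unhappy · (4,4)N 0/1 unhappy · (4,6)S 1/1 ok
Row 5: (5,2)N 2/3 ok · (5,3)N 1/3 unhappy · (5,4)S 2/4 ok · (5,5)S 2/2 ok
Row 6: (6,1)N 2/2 ok · (6,2)N 2/3 ok · (6,3)S 2/4 ok · (6,4)S 3/4 ok · (6,5)S 2/4 ok · (6,6)N 0/2 unhappy
Row 7: (7,1)N 1/1 ok · (7,3)S 1/2 ok · (7,4)N 1/3 unhappy · (7,5)N 1/3 unhappy · (7,6)S 0/2 unhappy
For instance (1,3) has only 0/1 same-type neighbors, below 1/2.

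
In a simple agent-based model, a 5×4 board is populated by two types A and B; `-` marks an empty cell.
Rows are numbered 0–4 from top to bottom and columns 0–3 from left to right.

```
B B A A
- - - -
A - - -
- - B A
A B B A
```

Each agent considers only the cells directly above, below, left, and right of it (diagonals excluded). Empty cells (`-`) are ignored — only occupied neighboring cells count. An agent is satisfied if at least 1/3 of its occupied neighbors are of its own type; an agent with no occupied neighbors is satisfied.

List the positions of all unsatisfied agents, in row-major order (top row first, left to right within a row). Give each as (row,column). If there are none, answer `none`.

(4,0)

(0,0)B 1/1 satisfied
(0,1)B 1/2 satisfied
(0,2)A 1/2 satisfied
(0,3)A 1/1 satisfied
(2,0)A 0/0 satisfied
(3,2)B 1/2 satisfied
(3,3)A 1/2 satisfied
(4,0)A 0/1 not
(4,1)B 1/2 satisfied
(4,2)B 2/3 satisfied
(4,3)A 1/2 satisfied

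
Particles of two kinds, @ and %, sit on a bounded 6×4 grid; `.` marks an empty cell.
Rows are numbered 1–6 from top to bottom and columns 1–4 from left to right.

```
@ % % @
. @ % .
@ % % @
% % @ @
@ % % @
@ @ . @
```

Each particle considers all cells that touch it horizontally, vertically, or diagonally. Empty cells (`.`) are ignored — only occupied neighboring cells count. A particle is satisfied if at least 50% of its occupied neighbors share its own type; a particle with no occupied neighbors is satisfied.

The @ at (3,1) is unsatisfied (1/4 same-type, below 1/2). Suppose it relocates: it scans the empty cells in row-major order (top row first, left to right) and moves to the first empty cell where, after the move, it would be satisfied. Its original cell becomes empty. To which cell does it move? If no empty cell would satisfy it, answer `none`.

(2,1)

Vacating (3,1). Empty cells in order:
  (2,1): 2/4 same-type → satisfied — stop here.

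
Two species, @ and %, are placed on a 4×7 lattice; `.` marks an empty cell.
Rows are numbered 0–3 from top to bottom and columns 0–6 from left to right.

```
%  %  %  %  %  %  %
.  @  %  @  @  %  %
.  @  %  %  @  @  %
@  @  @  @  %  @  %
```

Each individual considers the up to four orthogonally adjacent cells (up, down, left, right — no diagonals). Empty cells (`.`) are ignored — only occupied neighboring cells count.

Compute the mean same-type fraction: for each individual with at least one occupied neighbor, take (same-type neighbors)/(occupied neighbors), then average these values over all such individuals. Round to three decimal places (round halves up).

0.615

(0,0)% 1/1
(0,1)% 2/3
(0,2)% 3/3
(0,3)% 2/3
(0,4)% 2/3
(0,5)% 3/3
(0,6)% 2/2
(1,1)@ 1/3
(1,2)% 2/4
(1,3)@ 1/4
(1,4)@ 2/4
(1,5)% 2/4
(1,6)% 3/3
(2,1)@ 2/3
(2,2)% 2/4
(2,3)% 1/4
(2,4)@ 2/4
(2,5)@ 2/4
(2,6)% 2/3
(3,0)@ 1/1
(3,1)@ 3/3
(3,2)@ 2/3
(3,3)@ 1/3
(3,4)% 0/3
(3,5)@ 1/3
(3,6)% 1/2
Sum over 26 individuals: 1/1 + 2/3 + 3/3 + 2/3 + 2/3 + 3/3 + 2/2 + 1/3 + 2/4 + 1/4 + 2/4 + 2/4 + 3/3 + 2/3 + 2/4 + 1/4 + 2/4 + 2/4 + 2/3 + 1/1 + 3/3 + 2/3 + 1/3 + 0/3 + 1/3 + 1/2 = 16; mean = 16 ÷ 26 = 8/13 = 0.615384… → 0.615.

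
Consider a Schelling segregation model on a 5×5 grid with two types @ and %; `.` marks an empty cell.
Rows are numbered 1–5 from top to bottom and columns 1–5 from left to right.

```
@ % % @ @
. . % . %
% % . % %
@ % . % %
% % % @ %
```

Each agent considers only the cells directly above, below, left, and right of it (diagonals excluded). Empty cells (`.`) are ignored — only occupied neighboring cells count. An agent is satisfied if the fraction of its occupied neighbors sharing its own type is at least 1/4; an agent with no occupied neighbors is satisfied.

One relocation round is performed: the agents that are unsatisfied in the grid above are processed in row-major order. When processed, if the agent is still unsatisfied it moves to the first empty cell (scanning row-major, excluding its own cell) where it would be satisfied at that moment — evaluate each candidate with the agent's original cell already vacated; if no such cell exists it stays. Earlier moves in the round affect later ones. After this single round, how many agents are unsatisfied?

2

Initially unsatisfied (in order): (1,1), (4,1), (5,4).
  (1,1) → (2,4).
  (4,1): no empty cell satisfies it; stays.
  (5,4): no empty cell satisfies it; stays.
Resulting grid:
. % % @ @
. . % @ %
% % . % %
@ % . % %
% % % @ %
Unsatisfied now: (4,1), (5,4).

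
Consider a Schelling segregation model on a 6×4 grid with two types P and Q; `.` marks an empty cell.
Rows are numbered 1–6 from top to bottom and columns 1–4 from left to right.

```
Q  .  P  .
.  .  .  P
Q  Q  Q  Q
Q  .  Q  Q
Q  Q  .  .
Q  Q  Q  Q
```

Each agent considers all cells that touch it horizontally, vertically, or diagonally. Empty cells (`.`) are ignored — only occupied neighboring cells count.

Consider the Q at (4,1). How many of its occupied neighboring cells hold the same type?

4

Occupied neighbors of (4,1): (3,1)=Q, (3,2)=Q, (5,1)=Q, (5,2)=Q.
Same type (Q): 4 of 4.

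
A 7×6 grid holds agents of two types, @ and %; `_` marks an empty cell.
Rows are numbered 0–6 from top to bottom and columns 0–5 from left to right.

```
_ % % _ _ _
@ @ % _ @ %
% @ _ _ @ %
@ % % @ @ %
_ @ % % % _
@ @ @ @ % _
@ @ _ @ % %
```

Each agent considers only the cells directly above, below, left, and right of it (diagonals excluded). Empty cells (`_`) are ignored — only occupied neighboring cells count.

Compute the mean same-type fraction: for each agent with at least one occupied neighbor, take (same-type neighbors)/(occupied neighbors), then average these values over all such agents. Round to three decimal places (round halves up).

0.578

Row 0: (0,1)% 1/2 · (0,2)% 2/2
Row 1: (1,0)@ 1/2 · (1,1)@ 2/4 · (1,2)% 1/2 · (1,4)@ 1/2 · (1,5)% 1/2
Row 2: (2,0)% 0/3 · (2,1)@ 1/3 · (2,4)@ 2/3 · (2,5)% 2/3
Row 3: (3,0)@ 0/2 · (3,1)% 1/4 · (3,2)% 2/3 · (3,3)@ 1/3 · (3,4)@ 2/4 · (3,5)% 1/2
Row 4: (4,1)@ 1/3 · (4,2)% 2/4 · (4,3)% 2/4 · (4,4)% 2/3
Row 5: (5,0)@ 2/2 · (5,1)@ 4/4 · (5,2)@ 2/3 · (5,3)@ 2/4 · (5,4)% 2/3
Row 6: (6,0)@ 2/2 · (6,1)@ 2/2 · (6,3)@ 1/2 · (6,4)% 2/3 · (6,5)% 1/1
Sum over 31 agents: 1/2 + 2/2 + 1/2 + 2/4 + 1/2 + 1/2 + 1/2 + 0/3 + 1/3 + 2/3 + 2/3 + 0/2 + 1/4 + 2/3 + 1/3 + 2/4 + 1/2 + 1/3 + 2/4 + 2/4 + 2/3 + 2/2 + 4/4 + 2/3 + 2/4 + 2/3 + 2/2 + 2/2 + 1/2 + 2/3 + 1/1 = 215/12; mean = 215/12 ÷ 31 = 215/372 = 0.577956… → 0.578.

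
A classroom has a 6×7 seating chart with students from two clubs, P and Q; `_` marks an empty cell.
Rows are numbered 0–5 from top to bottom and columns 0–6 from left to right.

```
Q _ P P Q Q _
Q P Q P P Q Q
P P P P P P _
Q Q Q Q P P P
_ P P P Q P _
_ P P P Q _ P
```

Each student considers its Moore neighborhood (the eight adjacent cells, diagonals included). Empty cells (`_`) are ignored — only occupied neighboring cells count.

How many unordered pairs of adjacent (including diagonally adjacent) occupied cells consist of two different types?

47

Scan each occupied cell's neighbors to the right and below (and the two forward diagonals) so each pair is counted once.
From row 0: 7 unlike of 17 pairs (running 7/17).
From row 1: 12 unlike of 23 pairs (running 19/40).
From row 2: 11 unlike of 22 pairs (running 30/62).
From row 3: 11 unlike of 21 pairs (running 41/83).
From row 4: 5 unlike of 16 pairs (running 46/99).
From row 5: 1 unlike of 3 pairs (running 47/102).
Total adjacent occupied pairs: 102; unlike-type pairs: 47.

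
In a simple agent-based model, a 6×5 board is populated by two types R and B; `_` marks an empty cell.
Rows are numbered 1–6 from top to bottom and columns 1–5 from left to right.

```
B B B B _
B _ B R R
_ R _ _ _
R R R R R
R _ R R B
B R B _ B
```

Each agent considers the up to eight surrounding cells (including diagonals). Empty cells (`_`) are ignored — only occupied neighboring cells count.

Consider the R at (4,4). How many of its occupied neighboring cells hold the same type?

4

Occupied neighbors of (4,4): (4,3)=R, (4,5)=R, (5,3)=R, (5,4)=R, (5,5)=B.
Same type (R): 4 of 5.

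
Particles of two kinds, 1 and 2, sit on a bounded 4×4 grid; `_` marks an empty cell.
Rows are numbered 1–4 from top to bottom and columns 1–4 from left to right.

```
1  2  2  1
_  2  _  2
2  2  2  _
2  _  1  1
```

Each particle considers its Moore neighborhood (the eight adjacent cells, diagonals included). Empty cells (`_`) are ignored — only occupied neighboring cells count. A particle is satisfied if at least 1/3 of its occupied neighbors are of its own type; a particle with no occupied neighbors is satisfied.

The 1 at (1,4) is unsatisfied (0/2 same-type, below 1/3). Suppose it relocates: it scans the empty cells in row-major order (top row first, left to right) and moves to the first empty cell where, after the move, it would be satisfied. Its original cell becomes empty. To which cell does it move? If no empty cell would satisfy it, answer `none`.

Vacating (1,4). Empty cells in order:
  (2,1): 1/5 same-type → still unsatisfied.
  (2,3): 0/6 same-type → still unsatisfied.
  (3,4): 2/4 same-type → satisfied — stop here.

(3,4)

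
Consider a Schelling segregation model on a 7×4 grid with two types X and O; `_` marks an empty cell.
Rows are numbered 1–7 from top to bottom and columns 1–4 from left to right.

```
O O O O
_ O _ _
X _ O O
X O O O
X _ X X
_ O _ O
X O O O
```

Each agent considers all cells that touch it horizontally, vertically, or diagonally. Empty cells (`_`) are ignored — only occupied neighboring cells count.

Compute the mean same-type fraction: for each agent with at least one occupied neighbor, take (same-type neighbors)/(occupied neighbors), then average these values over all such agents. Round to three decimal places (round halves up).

0.653

(1,1)O 2/2
(1,2)O 3/3
(1,3)O 3/3
(1,4)O 1/1
(2,2)O 4/5
(3,1)X 1/3
(3,3)O 5/5
(3,4)O 3/3
(4,1)X 2/3
(4,2)O 2/6
(4,3)O 4/6
(4,4)O 3/5
(5,1)X 1/3
(5,3)X 1/6
(5,4)X 1/4
(6,2)O 2/5
(6,4)O 2/4
(7,1)X 0/2
(7,2)O 2/3
(7,3)O 4/4
(7,4)O 2/2
Sum over 21 agents: 2/2 + 3/3 + 3/3 + 1/1 + 4/5 + 1/3 + 5/5 + 3/3 + 2/3 + 2/6 + 4/6 + 3/5 + 1/3 + 1/6 + 1/4 + 2/5 + 2/4 + 0/2 + 2/3 + 4/4 + 2/2 = 823/60; mean = 823/60 ÷ 21 = 823/1260 = 0.653174… → 0.653.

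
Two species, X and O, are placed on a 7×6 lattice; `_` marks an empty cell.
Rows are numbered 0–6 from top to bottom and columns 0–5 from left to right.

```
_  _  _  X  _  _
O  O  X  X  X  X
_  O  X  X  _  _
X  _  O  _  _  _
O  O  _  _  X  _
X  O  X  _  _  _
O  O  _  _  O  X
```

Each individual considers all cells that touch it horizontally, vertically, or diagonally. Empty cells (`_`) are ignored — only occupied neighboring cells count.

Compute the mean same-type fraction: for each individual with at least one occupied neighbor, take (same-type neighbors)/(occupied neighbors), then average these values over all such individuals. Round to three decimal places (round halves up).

0.538

Row 0: (0,3)X 3/3
Row 1: (1,0)O 2/2 · (1,1)O 2/4 · (1,2)X 4/6 · (1,3)X 5/5 · (1,4)X 4/4 · (1,5)X 1/1
Row 2: (2,1)O 3/6 · (2,2)X 3/6 · (2,3)X 4/5
Row 3: (3,0)X 0/3 · (3,2)O 2/4
Row 4: (4,0)O 2/4 · (4,1)O 3/6 · (4,4)X — no occupied neighbors
Row 5: (5,0)X 0/5 · (5,1)O 4/6 · (5,2)X 0/3
Row 6: (6,0)O 2/3 · (6,1)O 2/4 · (6,4)O 0/1 · (6,5)X 0/1
Sum over 21 individuals: 3/3 + 2/2 + 2/4 + 4/6 + 5/5 + 4/4 + 1/1 + 3/6 + 3/6 + 4/5 + 0/3 + 2/4 + 2/4 + 3/6 + 0/5 + 4/6 + 0/3 + 2/3 + 2/4 + 0/1 + 0/1 = 113/10; mean = 113/10 ÷ 21 = 113/210 = 0.538095… → 0.538.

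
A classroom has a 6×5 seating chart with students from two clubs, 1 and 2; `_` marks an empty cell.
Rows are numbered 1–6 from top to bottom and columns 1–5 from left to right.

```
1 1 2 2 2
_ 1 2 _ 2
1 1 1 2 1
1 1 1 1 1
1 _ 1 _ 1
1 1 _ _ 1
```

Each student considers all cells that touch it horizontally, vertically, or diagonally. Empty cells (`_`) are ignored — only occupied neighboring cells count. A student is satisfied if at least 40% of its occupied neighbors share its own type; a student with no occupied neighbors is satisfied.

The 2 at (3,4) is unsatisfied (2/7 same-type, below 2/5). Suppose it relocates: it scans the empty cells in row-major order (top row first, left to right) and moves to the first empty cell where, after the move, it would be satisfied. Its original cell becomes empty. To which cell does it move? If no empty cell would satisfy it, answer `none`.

Vacating (3,4). Empty cells in order:
  (2,1): 0/5 same-type → still unsatisfied.
  (2,4): 5/7 same-type → satisfied — stop here.

(2,4)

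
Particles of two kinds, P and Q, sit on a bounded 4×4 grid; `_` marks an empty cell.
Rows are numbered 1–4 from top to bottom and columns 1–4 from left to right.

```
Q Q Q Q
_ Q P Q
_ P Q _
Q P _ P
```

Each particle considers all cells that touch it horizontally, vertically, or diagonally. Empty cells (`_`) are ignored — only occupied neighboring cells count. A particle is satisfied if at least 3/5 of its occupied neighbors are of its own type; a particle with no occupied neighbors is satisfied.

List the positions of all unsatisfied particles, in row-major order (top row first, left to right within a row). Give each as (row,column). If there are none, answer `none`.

Row 1: (1,1)Q 2/2 satisfied · (1,2)Q 3/4 satisfied · (1,3)Q 4/5 satisfied · (1,4)Q 2/3 satisfied
Row 2: (2,2)Q 4/6 satisfied · (2,3)P 1/7 not · (2,4)Q 3/4 satisfied
Row 3: (3,2)P 2/5 not · (3,3)Q 2/6 not
Row 4: (4,1)Q 0/2 not · (4,2)P 1/3 not · (4,4)P 0/1 not

(2,3), (3,2), (3,3), (4,1), (4,2), (4,4)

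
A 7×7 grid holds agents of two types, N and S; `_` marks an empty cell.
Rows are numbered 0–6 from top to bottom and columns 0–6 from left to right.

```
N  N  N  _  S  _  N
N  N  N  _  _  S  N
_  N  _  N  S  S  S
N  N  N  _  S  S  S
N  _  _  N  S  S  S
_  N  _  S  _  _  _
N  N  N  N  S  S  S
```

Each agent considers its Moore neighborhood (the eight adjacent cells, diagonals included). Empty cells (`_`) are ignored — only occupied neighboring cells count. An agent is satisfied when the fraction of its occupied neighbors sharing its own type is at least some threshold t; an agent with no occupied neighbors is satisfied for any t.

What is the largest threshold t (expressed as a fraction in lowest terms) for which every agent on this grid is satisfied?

Row 0: (0,0)N 3/3 · (0,1)N 5/5 · (0,2)N 3/3 · (0,4)S 1/1 · (0,6)N 1/2
Row 1: (1,0)N 4/4 · (1,1)N 6/6 · (1,2)N 5/5 · (1,5)S 4/6 · (1,6)N 1/4
Row 2: (2,1)N 6/6 · (2,3)N 2/4 · (2,4)S 4/5 · (2,5)S 6/7 · (2,6)S 4/5
Row 3: (3,0)N 3/3 · (3,1)N 4/4 · (3,2)N 4/4 · (3,4)S 5/7 · (3,5)S 8/8 · (3,6)S 5/5
Row 4: (4,0)N 3/3 · (4,3)N 1/4 · (4,4)S 4/5 · (4,5)S 5/5 · (4,6)S 3/3
Row 5: (5,1)N 4/4 · (5,3)S 2/5
Row 6: (6,0)N 2/2 · (6,1)N 3/3 · (6,2)N 3/4 · (6,3)N 1/3 · (6,4)S 2/3 · (6,5)S 2/2 · (6,6)S 1/1
The smallest same-type fraction is 1/4 at (1,6), which reduces to 1/4. Any threshold above that leaves this agent unsatisfied.

1/4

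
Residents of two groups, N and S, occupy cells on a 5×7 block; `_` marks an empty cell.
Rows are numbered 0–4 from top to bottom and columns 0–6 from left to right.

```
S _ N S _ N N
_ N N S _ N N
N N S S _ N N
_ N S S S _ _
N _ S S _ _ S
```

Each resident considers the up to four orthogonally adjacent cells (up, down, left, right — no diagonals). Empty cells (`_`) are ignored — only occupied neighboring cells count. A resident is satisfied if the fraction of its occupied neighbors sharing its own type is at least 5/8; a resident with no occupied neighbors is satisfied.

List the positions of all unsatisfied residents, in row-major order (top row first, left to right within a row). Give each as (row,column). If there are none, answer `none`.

(0,0)S 0/0 satisfied
(0,2)N 1/2 not
(0,3)S 1/2 not
(0,5)N 2/2 satisfied
(0,6)N 2/2 satisfied
(1,1)N 2/2 satisfied
(1,2)N 2/4 not
(1,3)S 2/3 satisfied
(1,5)N 3/3 satisfied
(1,6)N 3/3 satisfied
(2,0)N 1/1 satisfied
(2,1)N 3/4 satisfied
(2,2)S 2/4 not
(2,3)S 3/3 satisfied
(2,5)N 2/2 satisfied
(2,6)N 2/2 satisfied
(3,1)N 1/2 not
(3,2)S 3/4 satisfied
(3,3)S 4/4 satisfied
(3,4)S 1/1 satisfied
(4,0)N 0/0 satisfied
(4,2)S 2/2 satisfied
(4,3)S 2/2 satisfied
(4,6)S 0/0 satisfied

(0,2), (0,3), (1,2), (2,2), (3,1)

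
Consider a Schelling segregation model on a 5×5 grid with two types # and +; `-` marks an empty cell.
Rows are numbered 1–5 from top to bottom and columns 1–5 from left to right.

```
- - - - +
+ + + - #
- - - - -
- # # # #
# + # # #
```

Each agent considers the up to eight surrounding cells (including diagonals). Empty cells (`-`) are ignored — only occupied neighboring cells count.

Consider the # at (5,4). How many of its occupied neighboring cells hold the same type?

5

Occupied neighbors of (5,4): (4,3)=#, (4,4)=#, (4,5)=#, (5,3)=#, (5,5)=#.
Same type (#): 5 of 5.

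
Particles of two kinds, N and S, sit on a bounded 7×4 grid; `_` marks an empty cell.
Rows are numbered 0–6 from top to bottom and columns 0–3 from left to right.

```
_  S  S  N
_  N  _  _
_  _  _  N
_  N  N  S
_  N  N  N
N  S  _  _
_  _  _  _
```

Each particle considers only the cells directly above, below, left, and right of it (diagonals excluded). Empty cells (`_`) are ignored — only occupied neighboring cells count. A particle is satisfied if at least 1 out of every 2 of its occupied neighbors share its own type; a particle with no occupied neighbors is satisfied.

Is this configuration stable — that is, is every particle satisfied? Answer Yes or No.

No

Row 0: (0,1)S 1/2 ok · (0,2)S 1/2 ok · (0,3)N 0/1 unhappy
Row 1: (1,1)N 0/1 unhappy
Row 2: (2,3)N 0/1 unhappy
Row 3: (3,1)N 2/2 ok · (3,2)N 2/3 ok · (3,3)S 0/3 unhappy
Row 4: (4,1)N 2/3 ok · (4,2)N 3/3 ok · (4,3)N 1/2 ok
Row 5: (5,0)N 0/1 unhappy · (5,1)S 0/2 unhappy
For instance (0,3) has only 0/1 same-type neighbors, below 1/2.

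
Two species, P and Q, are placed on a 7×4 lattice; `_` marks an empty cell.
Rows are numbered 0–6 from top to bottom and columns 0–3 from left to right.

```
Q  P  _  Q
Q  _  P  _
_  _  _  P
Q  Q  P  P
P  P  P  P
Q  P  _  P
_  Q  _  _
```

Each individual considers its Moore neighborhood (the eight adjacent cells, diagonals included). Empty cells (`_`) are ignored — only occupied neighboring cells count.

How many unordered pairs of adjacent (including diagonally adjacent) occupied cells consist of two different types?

13

Scan each occupied cell's neighbors to the right and below (and the two forward diagonals) so each pair is counted once.
Row 0: Q(0,0)–P(0,1)≠ Q(0,0)–Q(1,0)= P(0,1)–P(1,2)= P(0,1)–Q(1,0)≠ Q(0,3)–P(1,2)≠  → 3/5 unlike.
Row 1: P(1,2)–P(2,3)=  → 0/1 unlike.
Row 2: P(2,3)–P(3,3)= P(2,3)–P(3,2)=  → 0/2 unlike.
Row 3: Q(3,0)–Q(3,1)= Q(3,0)–P(4,0)≠ Q(3,0)–P(4,1)≠ Q(3,1)–P(3,2)≠ Q(3,1)–P(4,1)≠ Q(3,1)–P(4,2)≠ Q(3,1)–P(4,0)≠ P(3,2)–P(3,3)= P(3,2)–P(4,2)= P(3,2)–P(4,3)= P(3,2)–P(4,1)= P(3,3)–P(4,3)= P(3,3)–P(4,2)=  → 6/13 unlike.
Row 4: P(4,0)–P(4,1)= P(4,0)–Q(5,0)≠ P(4,0)–P(5,1)= P(4,1)–P(4,2)= P(4,1)–P(5,1)= P(4,1)–Q(5,0)≠ P(4,2)–P(4,3)= P(4,2)–P(5,3)= P(4,2)–P(5,1)= P(4,3)–P(5,3)=  → 2/10 unlike.
Row 5: Q(5,0)–P(5,1)≠ Q(5,0)–Q(6,1)= P(5,1)–Q(6,1)≠  → 2/3 unlike.
Total adjacent occupied pairs: 34; unlike-type pairs: 13.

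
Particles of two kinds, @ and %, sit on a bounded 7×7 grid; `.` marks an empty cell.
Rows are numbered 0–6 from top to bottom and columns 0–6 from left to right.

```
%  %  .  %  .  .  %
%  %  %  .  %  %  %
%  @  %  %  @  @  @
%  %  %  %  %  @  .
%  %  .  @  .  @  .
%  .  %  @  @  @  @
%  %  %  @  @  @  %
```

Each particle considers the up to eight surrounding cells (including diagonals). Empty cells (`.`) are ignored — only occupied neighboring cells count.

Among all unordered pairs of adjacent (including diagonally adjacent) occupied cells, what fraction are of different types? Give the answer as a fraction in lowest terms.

4/13

Scan each occupied cell's neighbors to the right and below (and the two forward diagonals) so each pair is counted once.
Row 0: %(0,0)–%(0,1)= %(0,0)–%(1,0)= %(0,0)–%(1,1)= %(0,1)–%(1,1)= %(0,1)–%(1,2)= %(0,1)–%(1,0)= %(0,3)–%(1,4)= %(0,3)–%(1,2)= %(0,6)–%(1,6)= %(0,6)–%(1,5)=  → 0/10 unlike.
Row 1: %(1,0)–%(1,1)= %(1,0)–%(2,0)= %(1,0)–@(2,1)≠ %(1,1)–%(1,2)= %(1,1)–@(2,1)≠ %(1,1)–%(2,2)= %(1,1)–%(2,0)= %(1,2)–%(2,2)= %(1,2)–%(2,3)= %(1,2)–@(2,1)≠ %(1,4)–%(1,5)= %(1,4)–@(2,4)≠ %(1,4)–@(2,5)≠ %(1,4)–%(2,3)= %(1,5)–%(1,6)= %(1,5)–@(2,5)≠ %(1,5)–@(2,6)≠ %(1,5)–@(2,4)≠ %(1,6)–@(2,6)≠ %(1,6)–@(2,5)≠  → 10/20 unlike.
Row 2: %(2,0)–@(2,1)≠ %(2,0)–%(3,0)= %(2,0)–%(3,1)= @(2,1)–%(2,2)≠ @(2,1)–%(3,1)≠ @(2,1)–%(3,2)≠ @(2,1)–%(3,0)≠ %(2,2)–%(2,3)= %(2,2)–%(3,2)= %(2,2)–%(3,3)= %(2,2)–%(3,1)= %(2,3)–@(2,4)≠ %(2,3)–%(3,3)= %(2,3)–%(3,4)= %(2,3)–%(3,2)= @(2,4)–@(2,5)= @(2,4)–%(3,4)≠ @(2,4)–@(3,5)= @(2,4)–%(3,3)≠ @(2,5)–@(2,6)= @(2,5)–@(3,5)= @(2,5)–%(3,4)≠ @(2,6)–@(3,5)=  → 9/23 unlike.
Row 3: %(3,0)–%(3,1)= %(3,0)–%(4,0)= %(3,0)–%(4,1)= %(3,1)–%(3,2)= %(3,1)–%(4,1)= %(3,1)–%(4,0)= %(3,2)–%(3,3)= %(3,2)–@(4,3)≠ %(3,2)–%(4,1)= %(3,3)–%(3,4)= %(3,3)–@(4,3)≠ %(3,4)–@(3,5)≠ %(3,4)–@(4,5)≠ %(3,4)–@(4,3)≠ @(3,5)–@(4,5)=  → 5/15 unlike.
Row 4: %(4,0)–%(4,1)= %(4,0)–%(5,0)= %(4,1)–%(5,2)= %(4,1)–%(5,0)= @(4,3)–@(5,3)= @(4,3)–@(5,4)= @(4,3)–%(5,2)≠ @(4,5)–@(5,5)= @(4,5)–@(5,6)= @(4,5)–@(5,4)=  → 1/10 unlike.
Row 5: %(5,0)–%(6,0)= %(5,0)–%(6,1)= %(5,2)–@(5,3)≠ %(5,2)–%(6,2)= %(5,2)–@(6,3)≠ %(5,2)–%(6,1)= @(5,3)–@(5,4)= @(5,3)–@(6,3)= @(5,3)–@(6,4)= @(5,3)–%(6,2)≠ @(5,4)–@(5,5)= @(5,4)–@(6,4)= @(5,4)–@(6,5)= @(5,4)–@(6,3)= @(5,5)–@(5,6)= @(5,5)–@(6,5)= @(5,5)–%(6,6)≠ @(5,5)–@(6,4)= @(5,6)–%(6,6)≠ @(5,6)–@(6,5)=  → 5/20 unlike.
Row 6: %(6,0)–%(6,1)= %(6,1)–%(6,2)= %(6,2)–@(6,3)≠ @(6,3)–@(6,4)= @(6,4)–@(6,5)= @(6,5)–%(6,6)≠  → 2/6 unlike.
Total adjacent occupied pairs: 104; unlike-type pairs: 32.
32/104 reduces to 4/13.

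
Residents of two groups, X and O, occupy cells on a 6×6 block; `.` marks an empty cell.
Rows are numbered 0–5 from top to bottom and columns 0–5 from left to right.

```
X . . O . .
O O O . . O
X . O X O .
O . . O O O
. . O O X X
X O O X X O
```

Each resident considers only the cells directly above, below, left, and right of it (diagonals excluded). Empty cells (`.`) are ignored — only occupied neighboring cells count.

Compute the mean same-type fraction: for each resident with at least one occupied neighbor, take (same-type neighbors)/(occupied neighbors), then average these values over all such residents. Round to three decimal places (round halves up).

Row 0: (0,0)X 0/1 · (0,3)O — no occupied neighbors
Row 1: (1,0)O 1/3 · (1,1)O 2/2 · (1,2)O 2/2 · (1,5)O — no occupied neighbors
Row 2: (2,0)X 0/2 · (2,2)O 1/2 · (2,3)X 0/3 · (2,4)O 1/2
Row 3: (3,0)O 0/1 · (3,3)O 2/3 · (3,4)O 3/4 · (3,5)O 1/2
Row 4: (4,2)O 2/2 · (4,3)O 2/4 · (4,4)X 2/4 · (4,5)X 1/3
Row 5: (5,0)X 0/1 · (5,1)O 1/2 · (5,2)O 2/3 · (5,3)X 1/3 · (5,4)X 2/3 · (5,5)O 0/2
Sum over 22 residents: 0/1 + 1/3 + 2/2 + 2/2 + 0/2 + 1/2 + 0/3 + 1/2 + 0/1 + 2/3 + 3/4 + 1/2 + 2/2 + 2/4 + 2/4 + 1/3 + 0/1 + 1/2 + 2/3 + 1/3 + 2/3 + 0/2 = 39/4; mean = 39/4 ÷ 22 = 39/88 = 0.443181… → 0.443.

0.443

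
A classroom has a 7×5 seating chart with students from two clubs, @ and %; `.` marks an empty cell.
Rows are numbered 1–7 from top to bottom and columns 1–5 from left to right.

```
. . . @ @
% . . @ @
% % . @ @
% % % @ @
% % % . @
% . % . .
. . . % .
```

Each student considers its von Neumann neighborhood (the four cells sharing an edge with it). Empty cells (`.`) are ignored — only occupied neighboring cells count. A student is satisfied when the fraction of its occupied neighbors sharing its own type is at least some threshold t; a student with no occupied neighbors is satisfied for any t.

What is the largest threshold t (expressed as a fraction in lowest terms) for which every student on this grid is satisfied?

2/3

Row 1: (1,4)@ 2/2 · (1,5)@ 2/2
Row 2: (2,1)% 1/1 · (2,4)@ 3/3 · (2,5)@ 3/3
Row 3: (3,1)% 3/3 · (3,2)% 2/2 · (3,4)@ 3/3 · (3,5)@ 3/3
Row 4: (4,1)% 3/3 · (4,2)% 4/4 · (4,3)% 2/3 · (4,4)@ 2/3 · (4,5)@ 3/3
Row 5: (5,1)% 3/3 · (5,2)% 3/3 · (5,3)% 3/3 · (5,5)@ 1/1
Row 6: (6,1)% 1/1 · (6,3)% 1/1
Row 7: (7,4)% — no occupied neighbors
The smallest same-type fraction is 2/3 at (4,3), which reduces to 2/3. Any threshold above that leaves this student unsatisfied.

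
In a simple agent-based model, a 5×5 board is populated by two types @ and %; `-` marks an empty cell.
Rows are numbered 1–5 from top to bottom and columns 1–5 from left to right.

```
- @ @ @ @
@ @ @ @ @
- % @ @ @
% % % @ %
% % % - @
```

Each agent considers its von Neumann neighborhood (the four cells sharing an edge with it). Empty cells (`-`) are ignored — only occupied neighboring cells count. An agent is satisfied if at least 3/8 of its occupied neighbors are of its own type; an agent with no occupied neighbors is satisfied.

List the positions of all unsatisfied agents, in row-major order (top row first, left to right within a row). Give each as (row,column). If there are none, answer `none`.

Row 1: (1,2)@ 2/2 satisfied · (1,3)@ 3/3 satisfied · (1,4)@ 3/3 satisfied · (1,5)@ 2/2 satisfied
Row 2: (2,1)@ 1/1 satisfied · (2,2)@ 3/4 satisfied · (2,3)@ 4/4 satisfied · (2,4)@ 4/4 satisfied · (2,5)@ 3/3 satisfied
Row 3: (3,2)% 1/3 not · (3,3)@ 2/4 satisfied · (3,4)@ 4/4 satisfied · (3,5)@ 2/3 satisfied
Row 4: (4,1)% 2/2 satisfied · (4,2)% 4/4 satisfied · (4,3)% 2/4 satisfied · (4,4)@ 1/3 not · (4,5)% 0/3 not
Row 5: (5,1)% 2/2 satisfied · (5,2)% 3/3 satisfied · (5,3)% 2/2 satisfied · (5,5)@ 0/1 not

(3,2), (4,4), (4,5), (5,5)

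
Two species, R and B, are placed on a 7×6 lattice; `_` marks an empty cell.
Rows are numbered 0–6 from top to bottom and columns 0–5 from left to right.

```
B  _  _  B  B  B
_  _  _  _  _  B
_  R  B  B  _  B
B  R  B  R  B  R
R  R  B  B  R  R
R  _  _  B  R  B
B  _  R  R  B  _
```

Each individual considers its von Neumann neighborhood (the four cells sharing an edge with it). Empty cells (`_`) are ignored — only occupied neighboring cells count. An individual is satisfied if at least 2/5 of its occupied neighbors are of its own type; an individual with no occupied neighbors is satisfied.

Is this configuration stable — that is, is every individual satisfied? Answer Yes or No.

No

(0,0)B 0/0 satisfied
(0,3)B 1/1 satisfied
(0,4)B 2/2 satisfied
(0,5)B 2/2 satisfied
(1,5)B 2/2 satisfied
(2,1)R 1/2 satisfied
(2,2)B 2/3 satisfied
(2,3)B 1/2 satisfied
(2,5)B 1/2 satisfied
(3,0)B 0/2 not
(3,1)R 2/4 satisfied
(3,2)B 2/4 satisfied
(3,3)R 0/4 not
(3,4)B 0/3 not
(3,5)R 1/3 not
(4,0)R 2/3 satisfied
(4,1)R 2/3 satisfied
(4,2)B 2/3 satisfied
(4,3)B 2/4 satisfied
(4,4)R 2/4 satisfied
(4,5)R 2/3 satisfied
(5,0)R 1/2 satisfied
(5,3)B 1/3 not
(5,4)R 1/4 not
(5,5)B 0/2 not
(6,0)B 0/1 not
(6,2)R 1/1 satisfied
(6,3)R 1/3 not
(6,4)B 0/2 not
For instance (3,0) has only 0/2 same-type neighbors, below 2/5.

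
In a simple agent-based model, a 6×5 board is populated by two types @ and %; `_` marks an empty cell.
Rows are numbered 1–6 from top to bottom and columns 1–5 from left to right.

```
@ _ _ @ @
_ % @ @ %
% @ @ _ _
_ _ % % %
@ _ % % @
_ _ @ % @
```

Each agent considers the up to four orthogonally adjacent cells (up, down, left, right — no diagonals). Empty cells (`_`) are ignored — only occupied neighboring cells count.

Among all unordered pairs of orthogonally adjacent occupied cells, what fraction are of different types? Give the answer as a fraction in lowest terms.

Scan each occupied cell's neighbors to the right and below so each pair is counted once.
From row 1: 1 unlike of 3 pairs (running 1/3).
From row 2: 3 unlike of 5 pairs (running 4/8).
From row 3: 2 unlike of 3 pairs (running 6/11).
From row 4: 1 unlike of 5 pairs (running 7/16).
From row 5: 2 unlike of 5 pairs (running 9/21).
From row 6: 2 unlike of 2 pairs (running 11/23).
Total adjacent occupied pairs: 23; unlike-type pairs: 11.
11/23 is already in lowest terms.

11/23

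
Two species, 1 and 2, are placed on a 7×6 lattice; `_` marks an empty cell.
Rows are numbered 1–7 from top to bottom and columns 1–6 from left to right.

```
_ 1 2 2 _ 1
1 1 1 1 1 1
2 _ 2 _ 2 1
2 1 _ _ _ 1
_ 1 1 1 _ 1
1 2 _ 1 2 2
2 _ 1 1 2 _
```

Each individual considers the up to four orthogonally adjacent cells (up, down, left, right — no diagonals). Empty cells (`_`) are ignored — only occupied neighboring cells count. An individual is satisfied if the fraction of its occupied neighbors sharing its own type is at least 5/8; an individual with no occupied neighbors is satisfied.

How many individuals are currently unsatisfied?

(1,2)1 1/2 not
(1,3)2 1/3 not
(1,4)2 1/2 not
(1,6)1 1/1 satisfied
(2,1)1 1/2 not
(2,2)1 3/3 satisfied
(2,3)1 2/4 not
(2,4)1 2/3 satisfied
(2,5)1 2/3 satisfied
(2,6)1 3/3 satisfied
(3,1)2 1/2 not
(3,3)2 0/1 not
(3,5)2 0/2 not
(3,6)1 2/3 satisfied
(4,1)2 1/2 not
(4,2)1 1/2 not
(4,6)1 2/2 satisfied
(5,2)1 2/3 satisfied
(5,3)1 2/2 satisfied
(5,4)1 2/2 satisfied
(5,6)1 1/2 not
(6,1)1 0/2 not
(6,2)2 0/2 not
(6,4)1 2/3 satisfied
(6,5)2 2/3 satisfied
(6,6)2 1/2 not
(7,1)2 0/1 not
(7,3)1 1/1 satisfied
(7,4)1 2/3 satisfied
(7,5)2 1/2 not
Unsatisfied: (1,2), (1,3), (1,4), (2,1), (2,3), (3,1), (3,3), (3,5), (4,1), (4,2), (5,6), (6,1), (6,2), (6,6), (7,1), (7,5) — 16 in total.

16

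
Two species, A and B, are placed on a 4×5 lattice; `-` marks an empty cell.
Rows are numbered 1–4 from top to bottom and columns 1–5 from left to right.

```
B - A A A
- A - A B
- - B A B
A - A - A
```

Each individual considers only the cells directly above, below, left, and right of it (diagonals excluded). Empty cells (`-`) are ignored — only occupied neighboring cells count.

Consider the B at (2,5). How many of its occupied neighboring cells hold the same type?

1

Occupied neighbors of (2,5): (1,5)=A, (3,5)=B, (2,4)=A.
Same type (B): 1 of 3.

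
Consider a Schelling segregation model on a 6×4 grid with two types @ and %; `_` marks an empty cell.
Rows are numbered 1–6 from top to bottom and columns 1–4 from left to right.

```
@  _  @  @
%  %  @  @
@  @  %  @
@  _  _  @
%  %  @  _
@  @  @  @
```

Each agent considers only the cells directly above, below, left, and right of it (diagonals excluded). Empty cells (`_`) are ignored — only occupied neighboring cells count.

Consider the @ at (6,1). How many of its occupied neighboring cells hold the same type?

1

Occupied neighbors of (6,1): (5,1)=%, (6,2)=@.
Same type (@): 1 of 2.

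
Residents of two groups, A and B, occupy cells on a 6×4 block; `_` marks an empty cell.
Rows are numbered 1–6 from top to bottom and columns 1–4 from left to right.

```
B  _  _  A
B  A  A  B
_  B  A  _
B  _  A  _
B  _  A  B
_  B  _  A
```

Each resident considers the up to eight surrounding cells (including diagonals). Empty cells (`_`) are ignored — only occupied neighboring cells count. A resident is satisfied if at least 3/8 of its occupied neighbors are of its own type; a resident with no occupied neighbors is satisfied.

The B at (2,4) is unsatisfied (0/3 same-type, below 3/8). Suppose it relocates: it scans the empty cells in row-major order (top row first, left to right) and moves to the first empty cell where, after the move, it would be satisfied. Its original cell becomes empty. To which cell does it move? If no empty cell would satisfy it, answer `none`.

Vacating (2,4). Empty cells in order:
  (1,2): 2/4 same-type → satisfied — stop here.

(1,2)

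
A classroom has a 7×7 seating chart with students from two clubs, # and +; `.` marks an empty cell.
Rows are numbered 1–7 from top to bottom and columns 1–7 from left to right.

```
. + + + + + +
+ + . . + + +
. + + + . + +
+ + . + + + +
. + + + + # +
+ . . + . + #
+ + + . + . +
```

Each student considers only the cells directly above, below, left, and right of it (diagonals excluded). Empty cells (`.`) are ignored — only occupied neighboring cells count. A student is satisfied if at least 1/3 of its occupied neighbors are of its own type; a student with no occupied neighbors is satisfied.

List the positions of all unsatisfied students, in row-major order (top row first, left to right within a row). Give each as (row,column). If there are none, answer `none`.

Row 1: (1,2)+ 2/2 ok · (1,3)+ 2/2 ok · (1,4)+ 2/2 ok · (1,5)+ 3/3 ok · (1,6)+ 3/3 ok · (1,7)+ 2/2 ok
Row 2: (2,1)+ 1/1 ok · (2,2)+ 3/3 ok · (2,5)+ 2/2 ok · (2,6)+ 4/4 ok · (2,7)+ 3/3 ok
Row 3: (3,2)+ 3/3 ok · (3,3)+ 2/2 ok · (3,4)+ 2/2 ok · (3,6)+ 3/3 ok · (3,7)+ 3/3 ok
Row 4: (4,1)+ 1/1 ok · (4,2)+ 3/3 ok · (4,4)+ 3/3 ok · (4,5)+ 3/3 ok · (4,6)+ 3/4 ok · (4,7)+ 3/3 ok
Row 5: (5,2)+ 2/2 ok · (5,3)+ 2/2 ok · (5,4)+ 4/4 ok · (5,5)+ 2/3 ok · (5,6)# 0/4 unhappy · (5,7)+ 1/3 ok
Row 6: (6,1)+ 1/1 ok · (6,4)+ 1/1 ok · (6,6)+ 0/2 unhappy · (6,7)# 0/3 unhappy
Row 7: (7,1)+ 2/2 ok · (7,2)+ 2/2 ok · (7,3)+ 1/1 ok · (7,5)+ 0/0 ok · (7,7)+ 0/1 unhappy

(5,6), (6,6), (6,7), (7,7)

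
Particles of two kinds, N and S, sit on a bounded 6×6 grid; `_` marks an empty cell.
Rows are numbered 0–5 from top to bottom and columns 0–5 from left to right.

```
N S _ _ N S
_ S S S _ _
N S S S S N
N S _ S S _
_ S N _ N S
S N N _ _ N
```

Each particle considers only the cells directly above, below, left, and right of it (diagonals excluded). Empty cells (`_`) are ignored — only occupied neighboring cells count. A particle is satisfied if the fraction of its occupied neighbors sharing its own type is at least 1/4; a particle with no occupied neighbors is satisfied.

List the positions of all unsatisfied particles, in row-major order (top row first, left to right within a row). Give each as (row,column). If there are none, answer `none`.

(0,0), (0,4), (0,5), (2,5), (4,4), (4,5), (5,0), (5,5)

Row 0: (0,0)N 0/1 unhappy · (0,1)S 1/2 ok · (0,4)N 0/1 unhappy · (0,5)S 0/1 unhappy
Row 1: (1,1)S 3/3 ok · (1,2)S 3/3 ok · (1,3)S 2/2 ok
Row 2: (2,0)N 1/2 ok · (2,1)S 3/4 ok · (2,2)S 3/3 ok · (2,3)S 4/4 ok · (2,4)S 2/3 ok · (2,5)N 0/1 unhappy
Row 3: (3,0)N 1/2 ok · (3,1)S 2/3 ok · (3,3)S 2/2 ok · (3,4)S 2/3 ok
Row 4: (4,1)S 1/3 ok · (4,2)N 1/2 ok · (4,4)N 0/2 unhappy · (4,5)S 0/2 unhappy
Row 5: (5,0)S 0/1 unhappy · (5,1)N 1/3 ok · (5,2)N 2/2 ok · (5,5)N 0/1 unhappy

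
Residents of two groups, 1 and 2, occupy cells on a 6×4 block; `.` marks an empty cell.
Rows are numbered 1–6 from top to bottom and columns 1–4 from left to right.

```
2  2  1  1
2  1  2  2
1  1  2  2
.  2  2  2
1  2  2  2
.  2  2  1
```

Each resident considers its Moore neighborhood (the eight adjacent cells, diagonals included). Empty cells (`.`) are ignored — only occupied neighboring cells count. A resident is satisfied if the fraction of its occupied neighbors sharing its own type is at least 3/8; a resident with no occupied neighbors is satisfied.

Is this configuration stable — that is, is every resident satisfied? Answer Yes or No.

Row 1: (1,1)2 2/3 satisfied · (1,2)2 3/5 satisfied · (1,3)1 2/5 satisfied · (1,4)1 1/3 not
Row 2: (2,1)2 2/5 satisfied · (2,2)1 3/8 satisfied · (2,3)2 4/8 satisfied · (2,4)2 3/5 satisfied
Row 3: (3,1)1 2/4 satisfied · (3,2)1 2/7 not · (3,3)2 6/8 satisfied · (3,4)2 5/5 satisfied
Row 4: (4,2)2 4/7 satisfied · (4,3)2 7/8 satisfied · (4,4)2 5/5 satisfied
Row 5: (5,1)1 0/3 not · (5,2)2 5/6 satisfied · (5,3)2 7/8 satisfied · (5,4)2 4/5 satisfied
Row 6: (6,2)2 3/4 satisfied · (6,3)2 4/5 satisfied · (6,4)1 0/3 not
For instance (1,4) has only 1/3 same-type neighbors, below 3/8.

No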